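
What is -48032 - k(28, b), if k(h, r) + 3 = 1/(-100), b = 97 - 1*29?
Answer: -4802899/100 ≈ -48029.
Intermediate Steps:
b = 68 (b = 97 - 29 = 68)
k(h, r) = -301/100 (k(h, r) = -3 + 1/(-100) = -3 - 1/100 = -301/100)
-48032 - k(28, b) = -48032 - 1*(-301/100) = -48032 + 301/100 = -4802899/100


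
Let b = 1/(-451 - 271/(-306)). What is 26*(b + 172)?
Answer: 47380228/10595 ≈ 4471.9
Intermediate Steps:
b = -306/137735 (b = 1/(-451 - 271*(-1/306)) = 1/(-451 + 271/306) = 1/(-137735/306) = -306/137735 ≈ -0.0022217)
26*(b + 172) = 26*(-306/137735 + 172) = 26*(23690114/137735) = 47380228/10595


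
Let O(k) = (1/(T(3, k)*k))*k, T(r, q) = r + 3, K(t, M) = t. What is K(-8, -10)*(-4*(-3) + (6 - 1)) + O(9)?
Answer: -815/6 ≈ -135.83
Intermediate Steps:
T(r, q) = 3 + r
O(k) = ⅙ (O(k) = (1/((3 + 3)*k))*k = (1/(6*k))*k = ⅙)
K(-8, -10)*(-4*(-3) + (6 - 1)) + O(9) = -8*(-4*(-3) + (6 - 1)) + ⅙ = -8*(12 + 5) + ⅙ = -8*17 + ⅙ = -136 + ⅙ = -815/6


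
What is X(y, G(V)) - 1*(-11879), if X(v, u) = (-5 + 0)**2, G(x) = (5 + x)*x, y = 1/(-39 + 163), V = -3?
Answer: 11904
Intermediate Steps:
y = 1/124 ≈ 0.0080645
G(x) = x*(5 + x)
X(v, u) = 25 (X(v, u) = (-5)**2 = 25)
X(y, G(V)) - 1*(-11879) = 25 - 1*(-11879) = 25 + 11879 = 11904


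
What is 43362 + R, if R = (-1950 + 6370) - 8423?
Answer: 39359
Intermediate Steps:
R = -4003 (R = 4420 - 8423 = -4003)
43362 + R = 43362 - 4003 = 39359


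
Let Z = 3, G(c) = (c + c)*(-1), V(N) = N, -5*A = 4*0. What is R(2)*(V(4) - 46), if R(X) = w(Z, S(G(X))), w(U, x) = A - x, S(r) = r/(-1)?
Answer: 168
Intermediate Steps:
A = 0 (A = -4*0/5 = -⅕*0 = 0)
G(c) = -2*c (G(c) = (2*c)*(-1) = -2*c)
S(r) = -r (S(r) = r*(-1) = -r)
w(U, x) = -x (w(U, x) = 0 - x = -x)
R(X) = -2*X (R(X) = -(-1)*(-2*X) = -2*X)
R(2)*(V(4) - 46) = (-2*2)*(4 - 46) = -4*(-42) = 168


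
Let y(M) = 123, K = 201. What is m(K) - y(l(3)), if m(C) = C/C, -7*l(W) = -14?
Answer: -122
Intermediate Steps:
l(W) = 2 (l(W) = -⅐*(-14) = 2)
m(C) = 1
m(K) - y(l(3)) = 1 - 1*123 = 1 - 123 = -122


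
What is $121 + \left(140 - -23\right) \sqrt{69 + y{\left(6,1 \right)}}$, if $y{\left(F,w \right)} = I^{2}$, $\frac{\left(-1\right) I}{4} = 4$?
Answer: $121 + 815 \sqrt{13} \approx 3059.5$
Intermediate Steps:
$I = -16$ ($I = \left(-4\right) 4 = -16$)
$y{\left(F,w \right)} = 256$ ($y{\left(F,w \right)} = \left(-16\right)^{2} = 256$)
$121 + \left(140 - -23\right) \sqrt{69 + y{\left(6,1 \right)}} = 121 + \left(140 - -23\right) \sqrt{69 + 256} = 121 + \left(140 + 23\right) \sqrt{325} = 121 + 163 \cdot 5 \sqrt{13} = 121 + 815 \sqrt{13}$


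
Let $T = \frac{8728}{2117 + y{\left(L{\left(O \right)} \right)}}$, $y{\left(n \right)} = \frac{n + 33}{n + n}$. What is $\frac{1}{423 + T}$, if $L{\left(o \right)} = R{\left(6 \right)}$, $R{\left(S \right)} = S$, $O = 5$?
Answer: $\frac{8481}{3622375} \approx 0.0023413$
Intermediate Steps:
$L{\left(o \right)} = 6$
$y{\left(n \right)} = \frac{33 + n}{2 n}$
$T = \frac{34912}{8481}$ ($T = \frac{8728}{2117 + \frac{33 + 6}{2 \cdot 6}} = \frac{8728}{2117 + \frac{1}{2} \cdot \frac{1}{6} \cdot 39} = \frac{8728}{2117 + \frac{13}{4}} = \frac{8728}{\frac{8481}{4}} = 8728 \cdot \frac{4}{8481} = \frac{34912}{8481} \approx 4.1165$)
$\frac{1}{423 + T} = \frac{1}{423 + \frac{34912}{8481}} = \frac{1}{\frac{3622375}{8481}} = \frac{8481}{3622375}$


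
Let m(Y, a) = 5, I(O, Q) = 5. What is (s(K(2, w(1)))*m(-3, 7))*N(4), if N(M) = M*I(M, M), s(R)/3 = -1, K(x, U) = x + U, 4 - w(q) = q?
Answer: -300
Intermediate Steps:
w(q) = 4 - q
K(x, U) = U + x
s(R) = -3 (s(R) = 3*(-1) = -3)
N(M) = 5*M (N(M) = M*5 = 5*M)
(s(K(2, w(1)))*m(-3, 7))*N(4) = (-3*5)*(5*4) = -15*20 = -300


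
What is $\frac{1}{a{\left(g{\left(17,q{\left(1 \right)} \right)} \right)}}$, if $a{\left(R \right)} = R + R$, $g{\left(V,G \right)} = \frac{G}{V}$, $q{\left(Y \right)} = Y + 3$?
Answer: $\frac{17}{8} \approx 2.125$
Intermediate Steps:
$q{\left(Y \right)} = 3 + Y$
$a{\left(R \right)} = 2 R$
$\frac{1}{a{\left(g{\left(17,q{\left(1 \right)} \right)} \right)}} = \frac{1}{2 \frac{3 + 1}{17}} = \frac{1}{2 \cdot 4 \cdot \frac{1}{17}} = \frac{1}{2 \cdot \frac{4}{17}} = \frac{1}{\frac{8}{17}} = \frac{17}{8}$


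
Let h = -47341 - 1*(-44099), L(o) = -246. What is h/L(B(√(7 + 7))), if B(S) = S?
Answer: 1621/123 ≈ 13.179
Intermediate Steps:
h = -3242 (h = -47341 + 44099 = -3242)
h/L(B(√(7 + 7))) = -3242/(-246) = -3242*(-1/246) = 1621/123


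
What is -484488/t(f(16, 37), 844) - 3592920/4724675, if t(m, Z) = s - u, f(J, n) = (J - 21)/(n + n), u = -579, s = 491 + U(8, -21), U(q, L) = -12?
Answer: -229284965076/499870615 ≈ -458.69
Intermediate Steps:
s = 479 (s = 491 - 12 = 479)
f(J, n) = (-21 + J)/(2*n) (f(J, n) = (-21 + J)/((2*n)) = (-21 + J)*(1/(2*n)) = (-21 + J)/(2*n))
t(m, Z) = 1058 (t(m, Z) = 479 - 1*(-579) = 479 + 579 = 1058)
-484488/t(f(16, 37), 844) - 3592920/4724675 = -484488/1058 - 3592920/4724675 = -484488*1/1058 - 3592920*1/4724675 = -242244/529 - 718584/944935 = -229284965076/499870615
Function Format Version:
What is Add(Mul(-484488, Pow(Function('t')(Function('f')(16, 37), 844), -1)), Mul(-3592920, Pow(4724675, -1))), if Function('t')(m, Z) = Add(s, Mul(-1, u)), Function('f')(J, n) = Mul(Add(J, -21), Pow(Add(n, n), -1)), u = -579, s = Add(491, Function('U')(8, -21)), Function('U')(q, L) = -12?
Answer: Rational(-229284965076, 499870615) ≈ -458.69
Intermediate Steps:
s = 479 (s = Add(491, -12) = 479)
Function('f')(J, n) = Mul(Rational(1, 2), Pow(n, -1), Add(-21, J)) (Function('f')(J, n) = Mul(Add(-21, J), Pow(Mul(2, n), -1)) = Mul(Add(-21, J), Mul(Rational(1, 2), Pow(n, -1))) = Mul(Rational(1, 2), Pow(n, -1), Add(-21, J)))
Function('t')(m, Z) = 1058 (Function('t')(m, Z) = Add(479, Mul(-1, -579)) = Add(479, 579) = 1058)
Add(Mul(-484488, Pow(Function('t')(Function('f')(16, 37), 844), -1)), Mul(-3592920, Pow(4724675, -1))) = Add(Mul(-484488, Pow(1058, -1)), Mul(-3592920, Pow(4724675, -1))) = Add(Mul(-484488, Rational(1, 1058)), Mul(-3592920, Rational(1, 4724675))) = Add(Rational(-242244, 529), Rational(-718584, 944935)) = Rational(-229284965076, 499870615)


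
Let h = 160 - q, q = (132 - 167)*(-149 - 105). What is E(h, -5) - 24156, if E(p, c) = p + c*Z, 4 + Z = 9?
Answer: -32911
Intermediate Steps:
Z = 5 (Z = -4 + 9 = 5)
q = 8890 (q = -35*(-254) = 8890)
h = -8730 (h = 160 - 1*8890 = 160 - 8890 = -8730)
E(p, c) = p + 5*c (E(p, c) = p + c*5 = p + 5*c)
E(h, -5) - 24156 = (-8730 + 5*(-5)) - 24156 = (-8730 - 25) - 24156 = -8755 - 24156 = -32911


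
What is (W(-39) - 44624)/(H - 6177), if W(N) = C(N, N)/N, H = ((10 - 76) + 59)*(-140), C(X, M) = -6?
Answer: 580110/67561 ≈ 8.5865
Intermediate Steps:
H = 980 (H = (-66 + 59)*(-140) = -7*(-140) = 980)
W(N) = -6/N
(W(-39) - 44624)/(H - 6177) = (-6/(-39) - 44624)/(980 - 6177) = (-6*(-1/39) - 44624)/(-5197) = (2/13 - 44624)*(-1/5197) = -580110/13*(-1/5197) = 580110/67561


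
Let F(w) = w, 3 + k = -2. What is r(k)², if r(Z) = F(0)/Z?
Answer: 0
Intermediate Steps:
k = -5 (k = -3 - 2 = -5)
r(Z) = 0 (r(Z) = 0/Z = 0)
r(k)² = 0² = 0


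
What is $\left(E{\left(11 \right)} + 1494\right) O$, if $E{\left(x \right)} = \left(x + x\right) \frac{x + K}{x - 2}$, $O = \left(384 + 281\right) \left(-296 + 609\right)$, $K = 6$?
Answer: $\frac{2876563900}{9} \approx 3.1962 \cdot 10^{8}$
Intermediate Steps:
$O = 208145$ ($O = 665 \cdot 313 = 208145$)
$E{\left(x \right)} = \frac{2 x \left(6 + x\right)}{-2 + x}$ ($E{\left(x \right)} = \left(x + x\right) \frac{x + 6}{x - 2} = 2 x \frac{6 + x}{-2 + x} = \frac{2 x \left(6 + x\right)}{-2 + x}$)
$\left(E{\left(11 \right)} + 1494\right) O = \left(2 \cdot 11 \frac{1}{-2 + 11} \left(6 + 11\right) + 1494\right) 208145 = \left(2 \cdot 11 \cdot \frac{1}{9} \cdot 17 + 1494\right) 208145 = \left(\frac{374}{9} + 1494\right) 208145 = \frac{13820}{9} \cdot 208145 = \frac{2876563900}{9}$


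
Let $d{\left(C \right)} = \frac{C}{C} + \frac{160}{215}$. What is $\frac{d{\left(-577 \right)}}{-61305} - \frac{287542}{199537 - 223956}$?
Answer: $\frac{50532796527}{4291419479} \approx 11.775$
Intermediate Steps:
$d{\left(C \right)} = \frac{75}{43}$ ($d{\left(C \right)} = 1 + 160 \cdot \frac{1}{215} = 1 + \frac{32}{43} = \frac{75}{43}$)
$\frac{d{\left(-577 \right)}}{-61305} - \frac{287542}{199537 - 223956} = \frac{75}{43 \left(-61305\right)} - \frac{287542}{199537 - 223956} = \frac{75}{43} \left(- \frac{1}{61305}\right) - \frac{287542}{199537 - 223956} = - \frac{5}{175741} - \frac{287542}{-24419} = - \frac{5}{175741} - - \frac{287542}{24419} = - \frac{5}{175741} + \frac{287542}{24419} = \frac{50532796527}{4291419479}$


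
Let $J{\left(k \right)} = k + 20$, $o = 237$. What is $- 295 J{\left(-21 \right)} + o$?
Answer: $532$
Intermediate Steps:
$J{\left(k \right)} = 20 + k$
$- 295 J{\left(-21 \right)} + o = - 295 \left(20 - 21\right) + 237 = \left(-295\right) \left(-1\right) + 237 = 295 + 237 = 532$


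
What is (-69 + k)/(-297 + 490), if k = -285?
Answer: -354/193 ≈ -1.8342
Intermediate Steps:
(-69 + k)/(-297 + 490) = (-69 - 285)/(-297 + 490) = -354/193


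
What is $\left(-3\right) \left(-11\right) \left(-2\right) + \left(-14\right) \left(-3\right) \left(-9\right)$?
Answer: $-444$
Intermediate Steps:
$\left(-3\right) \left(-11\right) \left(-2\right) + \left(-14\right) \left(-3\right) \left(-9\right) = 33 \left(-2\right) + 42 \left(-9\right) = -66 - 378 = -444$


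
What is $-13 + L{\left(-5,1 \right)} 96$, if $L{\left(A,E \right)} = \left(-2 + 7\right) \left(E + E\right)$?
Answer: $947$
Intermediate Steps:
$L{\left(A,E \right)} = 10 E$ ($L{\left(A,E \right)} = 5 \cdot 2 E = 10 E$)
$-13 + L{\left(-5,1 \right)} 96 = -13 + 10 \cdot 1 \cdot 96 = -13 + 10 \cdot 96 = -13 + 960 = 947$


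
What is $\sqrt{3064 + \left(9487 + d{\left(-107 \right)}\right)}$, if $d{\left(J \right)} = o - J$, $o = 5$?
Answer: $3 \sqrt{1407} \approx 112.53$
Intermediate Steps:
$d{\left(J \right)} = 5 - J$
$\sqrt{3064 + \left(9487 + d{\left(-107 \right)}\right)} = \sqrt{3064 + \left(9487 + \left(5 - -107\right)\right)} = \sqrt{3064 + \left(9487 + \left(5 + 107\right)\right)} = \sqrt{3064 + \left(9487 + 112\right)} = \sqrt{3064 + 9599} = \sqrt{12663} = 3 \sqrt{1407}$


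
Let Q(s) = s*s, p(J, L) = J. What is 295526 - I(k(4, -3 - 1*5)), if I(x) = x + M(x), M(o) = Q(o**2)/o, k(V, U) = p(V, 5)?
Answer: 295458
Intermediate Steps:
k(V, U) = V
Q(s) = s**2
M(o) = o**3 (M(o) = (o**2)**2/o = o**4/o = o**3)
I(x) = x + x**3
295526 - I(k(4, -3 - 1*5)) = 295526 - (4 + 4**3) = 295526 - (4 + 64) = 295526 - 1*68 = 295526 - 68 = 295458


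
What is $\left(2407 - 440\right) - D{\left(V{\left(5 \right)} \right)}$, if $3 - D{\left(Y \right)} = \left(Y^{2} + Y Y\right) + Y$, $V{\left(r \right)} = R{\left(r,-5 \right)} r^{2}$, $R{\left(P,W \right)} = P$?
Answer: $33339$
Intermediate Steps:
$V{\left(r \right)} = r^{3}$ ($V{\left(r \right)} = r r^{2} = r^{3}$)
$D{\left(Y \right)} = 3 - Y - 2 Y^{2}$ ($D{\left(Y \right)} = 3 - \left(\left(Y^{2} + Y Y\right) + Y\right) = 3 - \left(\left(Y^{2} + Y^{2}\right) + Y\right) = 3 - \left(2 Y^{2} + Y\right) = 3 - \left(Y + 2 Y^{2}\right) = 3 - Y - 2 Y^{2}$)
$\left(2407 - 440\right) - D{\left(V{\left(5 \right)} \right)} = \left(2407 - 440\right) - \left(3 - 5^{3} - 2 \left(5^{3}\right)^{2}\right) = \left(2407 - 440\right) - \left(3 - 125 - 2 \cdot 125^{2}\right) = 1967 - \left(3 - 125 - 31250\right) = 1967 - -31372 = 1967 + 31372 = 33339$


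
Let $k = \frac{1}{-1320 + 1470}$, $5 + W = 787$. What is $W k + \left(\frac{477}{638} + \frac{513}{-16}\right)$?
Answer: $- \frac{9991661}{382800} \approx -26.102$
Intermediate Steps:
$W = 782$ ($W = -5 + 787 = 782$)
$k = \frac{1}{150} \approx 0.0066667$
$W k + \left(\frac{477}{638} + \frac{513}{-16}\right) = 782 \cdot \frac{1}{150} + \left(\frac{477}{638} + \frac{513}{-16}\right) = \frac{391}{75} + \left(477 \cdot \frac{1}{638} + 513 \left(- \frac{1}{16}\right)\right) = \frac{391}{75} + \left(\frac{477}{638} - \frac{513}{16}\right) = \frac{391}{75} - \frac{159831}{5104} = - \frac{9991661}{382800}$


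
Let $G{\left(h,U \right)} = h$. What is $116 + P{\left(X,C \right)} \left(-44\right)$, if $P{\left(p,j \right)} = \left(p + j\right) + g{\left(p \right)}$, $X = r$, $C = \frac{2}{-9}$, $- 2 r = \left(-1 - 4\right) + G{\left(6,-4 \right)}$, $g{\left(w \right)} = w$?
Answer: $\frac{1528}{9} \approx 169.78$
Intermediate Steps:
$r = - \frac{1}{2}$ ($r = - \frac{\left(-1 - 4\right) + 6}{2} = - \frac{-5 + 6}{2} = \left(- \frac{1}{2}\right) 1 = - \frac{1}{2} \approx -0.5$)
$C = - \frac{2}{9}$ ($C = 2 \left(- \frac{1}{9}\right) = - \frac{2}{9} \approx -0.22222$)
$X = - \frac{1}{2} \approx -0.5$
$P{\left(p,j \right)} = j + 2 p$ ($P{\left(p,j \right)} = \left(p + j\right) + p = \left(j + p\right) + p = j + 2 p$)
$116 + P{\left(X,C \right)} \left(-44\right) = 116 + \left(- \frac{2}{9} + 2 \left(- \frac{1}{2}\right)\right) \left(-44\right) = 116 + \left(- \frac{2}{9} - 1\right) \left(-44\right) = 116 - - \frac{484}{9} = 116 + \frac{484}{9} = \frac{1528}{9}$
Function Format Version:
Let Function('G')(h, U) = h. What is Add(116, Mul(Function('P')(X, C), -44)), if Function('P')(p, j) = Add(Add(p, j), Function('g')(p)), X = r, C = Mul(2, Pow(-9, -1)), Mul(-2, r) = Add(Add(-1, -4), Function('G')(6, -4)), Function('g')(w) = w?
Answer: Rational(1528, 9) ≈ 169.78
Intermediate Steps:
r = Rational(-1, 2) (r = Mul(Rational(-1, 2), Add(Add(-1, -4), 6)) = Mul(Rational(-1, 2), Add(-5, 6)) = Mul(Rational(-1, 2), 1) = Rational(-1, 2) ≈ -0.50000)
C = Rational(-2, 9) (C = Mul(2, Rational(-1, 9)) = Rational(-2, 9) ≈ -0.22222)
X = Rational(-1, 2) ≈ -0.50000
Function('P')(p, j) = Add(j, Mul(2, p)) (Function('P')(p, j) = Add(Add(p, j), p) = Add(Add(j, p), p) = Add(j, Mul(2, p)))
Add(116, Mul(Function('P')(X, C), -44)) = Add(116, Mul(Add(Rational(-2, 9), Mul(2, Rational(-1, 2))), -44)) = Add(116, Mul(Add(Rational(-2, 9), -1), -44)) = Add(116, Mul(Rational(-11, 9), -44)) = Add(116, Rational(484, 9)) = Rational(1528, 9)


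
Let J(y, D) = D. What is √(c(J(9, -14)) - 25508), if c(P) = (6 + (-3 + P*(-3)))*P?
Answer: I*√26138 ≈ 161.67*I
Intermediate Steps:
c(P) = P*(3 - 3*P) (c(P) = (6 + (-3 - 3*P))*P = (3 - 3*P)*P = P*(3 - 3*P))
√(c(J(9, -14)) - 25508) = √(3*(-14)*(1 - 1*(-14)) - 25508) = √(3*(-14)*(1 + 14) - 25508) = √(3*(-14)*15 - 25508) = √(-630 - 25508) = √(-26138) = I*√26138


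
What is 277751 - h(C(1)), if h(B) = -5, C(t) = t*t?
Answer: 277756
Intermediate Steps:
C(t) = t**2
277751 - h(C(1)) = 277751 - 1*(-5) = 277751 + 5 = 277756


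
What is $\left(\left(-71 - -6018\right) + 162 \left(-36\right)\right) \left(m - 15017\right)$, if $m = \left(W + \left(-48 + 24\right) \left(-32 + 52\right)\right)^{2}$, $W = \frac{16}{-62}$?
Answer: $\frac{23830438805}{961} \approx 2.4798 \cdot 10^{7}$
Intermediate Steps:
$W = - \frac{8}{31}$ ($W = 16 \left(- \frac{1}{62}\right) = - \frac{8}{31} \approx -0.25806$)
$m = \frac{221652544}{961}$ ($m = \left(- \frac{8}{31} + \left(-48 + 24\right) \left(-32 + 52\right)\right)^{2} = \left(- \frac{8}{31} - 480\right)^{2} = \left(- \frac{14888}{31}\right)^{2} = \frac{221652544}{961} \approx 2.3065 \cdot 10^{5}$)
$\left(\left(-71 - -6018\right) + 162 \left(-36\right)\right) \left(m - 15017\right) = \left(\left(-71 - -6018\right) + 162 \left(-36\right)\right) \left(\frac{221652544}{961} - 15017\right) = \left(\left(-71 + 6018\right) - 5832\right) \frac{207221207}{961} = \left(5947 - 5832\right) \frac{207221207}{961} = 115 \cdot \frac{207221207}{961} = \frac{23830438805}{961}$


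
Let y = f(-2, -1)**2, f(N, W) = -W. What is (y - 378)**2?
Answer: 142129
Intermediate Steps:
y = 1 (y = (-1*(-1))**2 = 1**2 = 1)
(y - 378)**2 = (1 - 378)**2 = (-377)**2 = 142129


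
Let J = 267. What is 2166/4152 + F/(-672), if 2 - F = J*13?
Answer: 660785/116256 ≈ 5.6839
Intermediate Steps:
F = -3469 (F = 2 - 267*13 = 2 - 1*3471 = 2 - 3471 = -3469)
2166/4152 + F/(-672) = 2166/4152 - 3469/(-672) = 2166*(1/4152) - 3469*(-1/672) = 361/692 + 3469/672 = 660785/116256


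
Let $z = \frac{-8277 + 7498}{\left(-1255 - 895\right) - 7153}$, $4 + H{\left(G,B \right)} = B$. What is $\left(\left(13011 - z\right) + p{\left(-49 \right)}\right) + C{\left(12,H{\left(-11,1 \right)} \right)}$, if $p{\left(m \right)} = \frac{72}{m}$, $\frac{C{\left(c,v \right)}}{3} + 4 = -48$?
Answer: $\frac{837029314}{65121} \approx 12853.0$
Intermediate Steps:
$H{\left(G,B \right)} = -4 + B$
$C{\left(c,v \right)} = -156$ ($C{\left(c,v \right)} = -12 + 3 \left(-48\right) = -12 - 144 = -156$)
$z = \frac{779}{9303}$ ($z = - \frac{779}{-2150 - 7153} = - \frac{779}{-9303} = \left(-779\right) \left(- \frac{1}{9303}\right) = \frac{779}{9303} \approx 0.083736$)
$\left(\left(13011 - z\right) + p{\left(-49 \right)}\right) + C{\left(12,H{\left(-11,1 \right)} \right)} = \left(\left(13011 - \frac{779}{9303}\right) + \frac{72}{-49}\right) - 156 = \left(\left(13011 - \frac{779}{9303}\right) + 72 \left(- \frac{1}{49}\right)\right) - 156 = \left(\frac{121040554}{9303} - \frac{72}{49}\right) - 156 = \frac{847188190}{65121} - 156 = \frac{837029314}{65121}$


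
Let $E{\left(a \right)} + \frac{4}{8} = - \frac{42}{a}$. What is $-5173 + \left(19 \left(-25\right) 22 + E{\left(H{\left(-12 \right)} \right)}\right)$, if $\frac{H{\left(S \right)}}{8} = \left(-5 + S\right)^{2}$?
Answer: $- \frac{18060787}{1156} \approx -15624.0$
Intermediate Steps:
$H{\left(S \right)} = 8 \left(-5 + S\right)^{2}$
$E{\left(a \right)} = - \frac{1}{2} - \frac{42}{a}$
$-5173 + \left(19 \left(-25\right) 22 + E{\left(H{\left(-12 \right)} \right)}\right) = -5173 + \left(19 \left(-25\right) 22 + \frac{-84 - 8 \left(-5 - 12\right)^{2}}{2 \cdot 8 \left(-5 - 12\right)^{2}}\right) = -5173 - \left(10450 - \frac{-84 - 8 \left(-17\right)^{2}}{2 \cdot 8 \left(-17\right)^{2}}\right) = -5173 - \left(10450 - \frac{-84 - 8 \cdot 289}{2 \cdot 8 \cdot 289}\right) = -5173 - \left(10450 - \frac{-84 - 2312}{2 \cdot 2312}\right) = -5173 - \left(10450 - \frac{-84 - 2312}{4624}\right) = -5173 - \left(10450 - - \frac{599}{1156}\right) = -5173 - \frac{12080799}{1156} = - \frac{18060787}{1156}$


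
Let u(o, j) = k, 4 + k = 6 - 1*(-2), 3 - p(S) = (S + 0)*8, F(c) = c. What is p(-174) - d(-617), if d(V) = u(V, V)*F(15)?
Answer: 1335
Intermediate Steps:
p(S) = 3 - 8*S (p(S) = 3 - (S + 0)*8 = 3 - S*8 = 3 - 8*S)
k = 4 (k = -4 + (6 - 1*(-2)) = -4 + (6 + 2) = -4 + 8 = 4)
u(o, j) = 4
d(V) = 60 (d(V) = 4*15 = 60)
p(-174) - d(-617) = (3 - 8*(-174)) - 1*60 = (3 + 1392) - 60 = 1395 - 60 = 1335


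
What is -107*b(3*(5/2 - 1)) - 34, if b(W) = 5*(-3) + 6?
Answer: 929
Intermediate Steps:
b(W) = -9 (b(W) = -15 + 6 = -9)
-107*b(3*(5/2 - 1)) - 34 = -107*(-9) - 34 = 963 - 34 = 929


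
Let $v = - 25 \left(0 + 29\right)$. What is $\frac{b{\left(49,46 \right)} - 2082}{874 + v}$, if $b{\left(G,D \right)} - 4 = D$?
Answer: $- \frac{2032}{149} \approx -13.638$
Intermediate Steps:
$b{\left(G,D \right)} = 4 + D$
$v = -725$ ($v = \left(-25\right) 29 = -725$)
$\frac{b{\left(49,46 \right)} - 2082}{874 + v} = \frac{\left(4 + 46\right) - 2082}{874 - 725} = \frac{50 - 2082}{149} = \left(-2032\right) \frac{1}{149} = - \frac{2032}{149}$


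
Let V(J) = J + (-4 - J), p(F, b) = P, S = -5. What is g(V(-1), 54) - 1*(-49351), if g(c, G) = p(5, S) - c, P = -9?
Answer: 49346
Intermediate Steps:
p(F, b) = -9
V(J) = -4
g(c, G) = -9 - c
g(V(-1), 54) - 1*(-49351) = (-9 - 1*(-4)) - 1*(-49351) = (-9 + 4) + 49351 = -5 + 49351 = 49346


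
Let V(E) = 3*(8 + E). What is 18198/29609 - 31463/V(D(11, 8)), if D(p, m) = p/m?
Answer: -7448609186/6662025 ≈ -1118.1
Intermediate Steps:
V(E) = 24 + 3*E
18198/29609 - 31463/V(D(11, 8)) = 18198/29609 - 31463/(24 + 3*(11/8)) = 18198/29609 - 31463/(24 + 33/8) = 18198/29609 - 31463/225/8 = 18198/29609 - 31463*8/225 = 18198/29609 - 251704/225 = -7448609186/6662025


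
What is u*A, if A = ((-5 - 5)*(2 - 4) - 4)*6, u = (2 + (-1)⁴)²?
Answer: 864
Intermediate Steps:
u = 9 (u = (2 + 1)² = 3² = 9)
A = 96 (A = (-10*(-2) - 4)*6 = (20 - 4)*6 = 16*6 = 96)
u*A = 9*96 = 864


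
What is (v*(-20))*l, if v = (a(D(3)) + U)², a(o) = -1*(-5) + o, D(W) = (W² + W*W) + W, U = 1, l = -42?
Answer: 612360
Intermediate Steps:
D(W) = W + 2*W² (D(W) = (W² + W²) + W = 2*W² + W = W + 2*W²)
a(o) = 5 + o
v = 729 (v = ((5 + 3*(1 + 2*3)) + 1)² = ((5 + 3*(1 + 6)) + 1)² = ((5 + 3*7) + 1)² = ((5 + 21) + 1)² = (26 + 1)² = 27² = 729)
(v*(-20))*l = (729*(-20))*(-42) = -14580*(-42) = 612360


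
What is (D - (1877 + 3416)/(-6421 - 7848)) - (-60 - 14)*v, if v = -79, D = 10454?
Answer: 65756845/14269 ≈ 4608.4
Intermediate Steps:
(D - (1877 + 3416)/(-6421 - 7848)) - (-60 - 14)*v = (10454 - (1877 + 3416)/(-6421 - 7848)) - (-60 - 14)*(-79) = (10454 - 5293/(-14269)) - (-74)*(-79) = (10454 - 5293*(-1)/14269) - 1*5846 = (10454 - 1*(-5293/14269)) - 5846 = (10454 + 5293/14269) - 5846 = 149173419/14269 - 5846 = 65756845/14269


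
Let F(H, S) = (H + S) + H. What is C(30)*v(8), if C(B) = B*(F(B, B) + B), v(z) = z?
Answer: 28800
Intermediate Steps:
F(H, S) = S + 2*H
C(B) = 4*B**2 (C(B) = B*((B + 2*B) + B) = B*(3*B + B) = B*(4*B) = 4*B**2)
C(30)*v(8) = (4*30**2)*8 = (4*900)*8 = 3600*8 = 28800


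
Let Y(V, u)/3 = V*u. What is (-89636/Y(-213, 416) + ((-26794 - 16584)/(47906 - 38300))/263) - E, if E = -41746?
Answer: 1168152320389127/27982162728 ≈ 41746.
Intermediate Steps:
Y(V, u) = 3*V*u (Y(V, u) = 3*(V*u) = 3*V*u)
(-89636/Y(-213, 416) + ((-26794 - 16584)/(47906 - 38300))/263) - E = (-89636/(3*(-213)*416) + ((-26794 - 16584)/(47906 - 38300))/263) - 1*(-41746) = (-89636/(-265824) - 43378/9606*(1/263)) + 41746 = (-89636*(-1/265824) - 43378*1/9606*(1/263)) + 41746 = (22409/66456 - 21689/4803*1/263) + 41746 = (22409/66456 - 21689/1263189) + 41746 = 8955146039/27982162728 + 41746 = 1168152320389127/27982162728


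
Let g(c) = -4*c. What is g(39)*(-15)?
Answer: 2340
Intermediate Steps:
g(39)*(-15) = -4*39*(-15) = -156*(-15) = 2340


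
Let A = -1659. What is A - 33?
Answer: -1692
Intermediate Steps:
A - 33 = -1659 - 33 = -1692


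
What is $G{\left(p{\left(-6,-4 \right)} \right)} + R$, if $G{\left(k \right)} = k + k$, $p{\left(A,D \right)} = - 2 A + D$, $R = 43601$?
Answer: $43617$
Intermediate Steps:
$p{\left(A,D \right)} = D - 2 A$
$G{\left(k \right)} = 2 k$
$G{\left(p{\left(-6,-4 \right)} \right)} + R = 2 \left(-4 - -12\right) + 43601 = 2 \left(-4 + 12\right) + 43601 = 2 \cdot 8 + 43601 = 16 + 43601 = 43617$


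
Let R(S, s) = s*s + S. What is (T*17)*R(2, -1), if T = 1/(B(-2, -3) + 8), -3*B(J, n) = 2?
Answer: 153/22 ≈ 6.9545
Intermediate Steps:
R(S, s) = S + s**2 (R(S, s) = s**2 + S = S + s**2)
B(J, n) = -2/3 (B(J, n) = -1/3*2 = -2/3)
T = 3/22 (T = 1/(-2/3 + 8) = 1/(22/3) = 3/22 ≈ 0.13636)
(T*17)*R(2, -1) = ((3/22)*17)*(2 + (-1)**2) = 51*(2 + 1)/22 = (51/22)*3 = 153/22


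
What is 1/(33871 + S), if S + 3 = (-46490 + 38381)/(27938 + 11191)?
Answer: 13043/441737621 ≈ 2.9527e-5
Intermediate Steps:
S = -41832/13043 (S = -3 + (-46490 + 38381)/(27938 + 11191) = -3 - 8109/39129 = -3 - 8109*1/39129 = -3 - 2703/13043 = -41832/13043 ≈ -3.2072)
1/(33871 + S) = 1/(33871 - 41832/13043) = 1/(441737621/13043) = 13043/441737621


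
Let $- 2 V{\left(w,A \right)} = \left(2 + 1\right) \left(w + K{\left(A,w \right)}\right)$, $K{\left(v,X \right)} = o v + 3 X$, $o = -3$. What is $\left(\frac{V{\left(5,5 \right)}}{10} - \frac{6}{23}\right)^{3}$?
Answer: $- \frac{804357}{778688} \approx -1.033$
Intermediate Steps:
$K{\left(v,X \right)} = - 3 v + 3 X$
$V{\left(w,A \right)} = - 6 w + \frac{9 A}{2}$ ($V{\left(w,A \right)} = - \frac{\left(2 + 1\right) \left(w - \left(- 3 w + 3 A\right)\right)}{2} = - \frac{3 \left(- 3 A + 4 w\right)}{2} = - \frac{- 9 A + 12 w}{2} = - 6 w + \frac{9 A}{2}$)
$\left(\frac{V{\left(5,5 \right)}}{10} - \frac{6}{23}\right)^{3} = \left(\frac{\left(-6\right) 5 + \frac{9}{2} \cdot 5}{10} - \frac{6}{23}\right)^{3} = \left(\left(-30 + \frac{45}{2}\right) \frac{1}{10} - \frac{6}{23}\right)^{3} = \left(\left(- \frac{15}{2}\right) \frac{1}{10} - \frac{6}{23}\right)^{3} = \left(- \frac{3}{4} - \frac{6}{23}\right)^{3} = \left(- \frac{93}{92}\right)^{3} = - \frac{804357}{778688}$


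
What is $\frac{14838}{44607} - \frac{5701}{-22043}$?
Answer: $\frac{193792847}{327757367} \approx 0.59127$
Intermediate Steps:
$\frac{14838}{44607} - \frac{5701}{-22043} = 14838 \cdot \frac{1}{44607} - - \frac{5701}{22043} = \frac{4946}{14869} + \frac{5701}{22043} = \frac{193792847}{327757367}$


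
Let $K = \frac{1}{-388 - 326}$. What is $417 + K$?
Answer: $\frac{297737}{714} \approx 417.0$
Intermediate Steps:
$K = - \frac{1}{714}$ ($K = \frac{1}{-714} = - \frac{1}{714} \approx -0.0014006$)
$417 + K = 417 - \frac{1}{714} = \frac{297737}{714}$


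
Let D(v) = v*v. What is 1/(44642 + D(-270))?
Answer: 1/117542 ≈ 8.5076e-6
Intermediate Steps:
D(v) = v²
1/(44642 + D(-270)) = 1/(44642 + (-270)²) = 1/(44642 + 72900) = 1/117542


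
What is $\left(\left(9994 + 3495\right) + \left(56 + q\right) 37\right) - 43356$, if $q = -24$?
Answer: $-28683$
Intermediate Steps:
$\left(\left(9994 + 3495\right) + \left(56 + q\right) 37\right) - 43356 = \left(\left(9994 + 3495\right) + \left(56 - 24\right) 37\right) - 43356 = \left(13489 + 32 \cdot 37\right) - 43356 = \left(13489 + 1184\right) - 43356 = 14673 - 43356 = -28683$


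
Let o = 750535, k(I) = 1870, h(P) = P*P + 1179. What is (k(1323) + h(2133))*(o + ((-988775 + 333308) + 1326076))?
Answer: 6470096292272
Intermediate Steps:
h(P) = 1179 + P² (h(P) = P² + 1179 = 1179 + P²)
(k(1323) + h(2133))*(o + ((-988775 + 333308) + 1326076)) = (1870 + (1179 + 2133²))*(750535 + ((-988775 + 333308) + 1326076)) = (1870 + (1179 + 4549689))*(750535 + (-655467 + 1326076)) = (1870 + 4550868)*(750535 + 670609) = 4552738*1421144 = 6470096292272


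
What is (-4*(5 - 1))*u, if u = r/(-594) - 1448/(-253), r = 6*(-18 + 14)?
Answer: -209984/2277 ≈ -92.220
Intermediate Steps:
r = -24 (r = 6*(-4) = -24)
u = 13124/2277 (u = -24/(-594) - 1448/(-253) = -24*(-1/594) - 1448*(-1/253) = 4/99 + 1448/253 = 13124/2277 ≈ 5.7637)
(-4*(5 - 1))*u = -4*(5 - 1)*(13124/2277) = -4*4*(13124/2277) = -16*13124/2277 = -209984/2277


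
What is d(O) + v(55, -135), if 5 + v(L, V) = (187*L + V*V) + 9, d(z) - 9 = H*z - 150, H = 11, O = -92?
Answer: 27361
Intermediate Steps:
d(z) = -141 + 11*z (d(z) = 9 + (11*z - 150) = 9 + (-150 + 11*z) = -141 + 11*z)
v(L, V) = 4 + V**2 + 187*L (v(L, V) = -5 + ((187*L + V*V) + 9) = -5 + ((187*L + V**2) + 9) = -5 + ((V**2 + 187*L) + 9) = -5 + (9 + V**2 + 187*L) = 4 + V**2 + 187*L)
d(O) + v(55, -135) = (-141 + 11*(-92)) + (4 + (-135)**2 + 187*55) = (-141 - 1012) + (4 + 18225 + 10285) = -1153 + 28514 = 27361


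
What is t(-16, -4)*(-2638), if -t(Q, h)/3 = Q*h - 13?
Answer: 403614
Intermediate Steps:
t(Q, h) = 39 - 3*Q*h (t(Q, h) = -3*(Q*h - 13) = -3*(-13 + Q*h) = 39 - 3*Q*h)
t(-16, -4)*(-2638) = (39 - 3*(-16)*(-4))*(-2638) = (39 - 192)*(-2638) = -153*(-2638) = 403614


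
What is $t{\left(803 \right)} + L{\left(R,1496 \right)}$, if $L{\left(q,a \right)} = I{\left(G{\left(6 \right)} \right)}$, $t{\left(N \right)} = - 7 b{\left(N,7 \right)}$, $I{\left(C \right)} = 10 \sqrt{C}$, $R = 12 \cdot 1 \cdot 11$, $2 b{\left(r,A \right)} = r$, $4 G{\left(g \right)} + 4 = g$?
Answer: $- \frac{5621}{2} + 5 \sqrt{2} \approx -2803.4$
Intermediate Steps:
$G{\left(g \right)} = -1 + \frac{g}{4}$
$b{\left(r,A \right)} = \frac{r}{2}$
$R = 132$ ($R = 12 \cdot 11 = 132$)
$t{\left(N \right)} = - \frac{7 N}{2}$ ($t{\left(N \right)} = - 7 \frac{N}{2} = - \frac{7 N}{2}$)
$L{\left(q,a \right)} = 5 \sqrt{2}$ ($L{\left(q,a \right)} = 10 \sqrt{-1 + \frac{1}{4} \cdot 6} = 10 \sqrt{-1 + \frac{3}{2}} = \frac{10}{\sqrt{2}} = 10 \frac{\sqrt{2}}{2} = 5 \sqrt{2}$)
$t{\left(803 \right)} + L{\left(R,1496 \right)} = \left(- \frac{7}{2}\right) 803 + 5 \sqrt{2} = - \frac{5621}{2} + 5 \sqrt{2}$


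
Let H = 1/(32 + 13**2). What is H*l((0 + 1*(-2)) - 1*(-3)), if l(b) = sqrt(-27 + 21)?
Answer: I*sqrt(6)/201 ≈ 0.012187*I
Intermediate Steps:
l(b) = I*sqrt(6) (l(b) = sqrt(-6) = I*sqrt(6))
H = 1/201 (H = 1/(32 + 169) = 1/201 ≈ 0.0049751)
H*l((0 + 1*(-2)) - 1*(-3)) = (I*sqrt(6))/201 = I*sqrt(6)/201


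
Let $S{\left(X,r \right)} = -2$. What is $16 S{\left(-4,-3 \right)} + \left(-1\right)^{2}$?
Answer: $-31$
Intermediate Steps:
$16 S{\left(-4,-3 \right)} + \left(-1\right)^{2} = 16 \left(-2\right) + \left(-1\right)^{2} = -32 + 1 = -31$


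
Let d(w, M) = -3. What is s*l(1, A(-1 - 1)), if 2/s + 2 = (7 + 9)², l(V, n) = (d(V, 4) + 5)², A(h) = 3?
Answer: 4/127 ≈ 0.031496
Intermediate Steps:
l(V, n) = 4 (l(V, n) = (-3 + 5)² = 2² = 4)
s = 1/127 (s = 2/(-2 + (7 + 9)²) = 2/(-2 + 16²) = 2/(-2 + 256) = 2/254 = 2*(1/254) = 1/127 ≈ 0.0078740)
s*l(1, A(-1 - 1)) = (1/127)*4 = 4/127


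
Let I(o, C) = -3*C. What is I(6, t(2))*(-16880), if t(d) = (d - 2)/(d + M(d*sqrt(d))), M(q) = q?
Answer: 0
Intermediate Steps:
t(d) = (-2 + d)/(d + d**(3/2)) (t(d) = (d - 2)/(d + d*sqrt(d)) = (-2 + d)/(d + d**(3/2)))
I(6, t(2))*(-16880) = -3*(-2 + 2)/(2 + 2**(3/2))*(-16880) = -3*0/(2 + 2*sqrt(2))*(-16880) = -3*0*(-16880) = 0*(-16880) = 0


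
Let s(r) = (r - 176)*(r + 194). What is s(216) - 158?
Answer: 16242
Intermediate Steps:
s(r) = (-176 + r)*(194 + r)
s(216) - 158 = (-34144 + 216² + 18*216) - 158 = (-34144 + 46656 + 3888) - 158 = 16400 - 158 = 16242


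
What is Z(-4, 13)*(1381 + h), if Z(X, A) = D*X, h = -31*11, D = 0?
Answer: 0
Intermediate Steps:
h = -341
Z(X, A) = 0 (Z(X, A) = 0*X = 0)
Z(-4, 13)*(1381 + h) = 0*(1381 - 341) = 0*1040 = 0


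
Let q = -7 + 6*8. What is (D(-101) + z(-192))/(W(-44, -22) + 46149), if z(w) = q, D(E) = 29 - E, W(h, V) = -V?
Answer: 171/46171 ≈ 0.0037036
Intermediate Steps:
q = 41 (q = -7 + 48 = 41)
z(w) = 41
(D(-101) + z(-192))/(W(-44, -22) + 46149) = ((29 - 1*(-101)) + 41)/(-1*(-22) + 46149) = ((29 + 101) + 41)/(22 + 46149) = (130 + 41)/46171 = 171*(1/46171) = 171/46171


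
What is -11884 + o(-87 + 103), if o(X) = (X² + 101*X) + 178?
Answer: -9834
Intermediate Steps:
o(X) = 178 + X² + 101*X
-11884 + o(-87 + 103) = -11884 + (178 + (-87 + 103)² + 101*(-87 + 103)) = -11884 + (178 + 16² + 101*16) = -11884 + (178 + 256 + 1616) = -11884 + 2050 = -9834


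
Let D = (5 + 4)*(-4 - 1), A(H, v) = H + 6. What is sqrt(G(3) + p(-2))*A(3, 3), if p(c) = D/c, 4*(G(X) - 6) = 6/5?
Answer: 108*sqrt(5)/5 ≈ 48.299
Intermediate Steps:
G(X) = 63/10 (G(X) = 6 + (6/5)/4 = 6 + (6*(1/5))/4 = 6 + (1/4)*(6/5) = 6 + 3/10 = 63/10)
A(H, v) = 6 + H
D = -45 (D = 9*(-5) = -45)
p(c) = -45/c
sqrt(G(3) + p(-2))*A(3, 3) = sqrt(63/10 - 45/(-2))*(6 + 3) = sqrt(63/10 - 45*(-1/2))*9 = sqrt(63/10 + 45/2)*9 = sqrt(144/5)*9 = (12*sqrt(5)/5)*9 = 108*sqrt(5)/5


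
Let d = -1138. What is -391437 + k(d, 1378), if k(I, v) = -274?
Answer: -391711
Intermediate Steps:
-391437 + k(d, 1378) = -391437 - 274 = -391711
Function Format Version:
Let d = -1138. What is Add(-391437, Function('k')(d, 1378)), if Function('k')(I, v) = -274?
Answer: -391711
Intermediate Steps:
Add(-391437, Function('k')(d, 1378)) = Add(-391437, -274) = -391711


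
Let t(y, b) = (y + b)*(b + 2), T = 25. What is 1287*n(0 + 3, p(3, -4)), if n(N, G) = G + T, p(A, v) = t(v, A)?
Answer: 25740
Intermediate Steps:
t(y, b) = (2 + b)*(b + y) (t(y, b) = (b + y)*(2 + b) = (2 + b)*(b + y))
p(A, v) = A² + 2*A + 2*v + A*v
n(N, G) = 25 + G (n(N, G) = G + 25 = 25 + G)
1287*n(0 + 3, p(3, -4)) = 1287*(25 + (3² + 2*3 + 2*(-4) + 3*(-4))) = 1287*(25 + (9 + 6 - 8 - 12)) = 1287*(25 - 5) = 1287*20 = 25740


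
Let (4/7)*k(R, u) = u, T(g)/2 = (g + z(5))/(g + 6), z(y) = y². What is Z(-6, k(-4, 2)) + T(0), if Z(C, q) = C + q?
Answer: 35/6 ≈ 5.8333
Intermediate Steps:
T(g) = 2*(25 + g)/(6 + g) (T(g) = 2*((g + 5²)/(g + 6)) = 2*((g + 25)/(6 + g)) = 2*((25 + g)/(6 + g)) = 2*(25 + g)/(6 + g))
k(R, u) = 7*u/4
Z(-6, k(-4, 2)) + T(0) = (-6 + (7/4)*2) + 2*(25 + 0)/(6 + 0) = (-6 + 7/2) + 2*25/6 = -5/2 + 2*(⅙)*25 = -5/2 + 25/3 = 35/6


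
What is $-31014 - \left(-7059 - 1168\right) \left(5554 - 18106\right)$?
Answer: $-103296318$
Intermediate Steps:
$-31014 - \left(-7059 - 1168\right) \left(5554 - 18106\right) = -31014 - \left(-8227\right) \left(-12552\right) = -31014 - 103265304 = -103296318$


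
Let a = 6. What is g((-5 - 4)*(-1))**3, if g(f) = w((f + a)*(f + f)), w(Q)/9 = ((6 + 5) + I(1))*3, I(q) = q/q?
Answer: 34012224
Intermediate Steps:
I(q) = 1
w(Q) = 324 (w(Q) = 9*(((6 + 5) + 1)*3) = 9*((11 + 1)*3) = 9*(12*3) = 9*36 = 324)
g(f) = 324
g((-5 - 4)*(-1))**3 = 324**3 = 34012224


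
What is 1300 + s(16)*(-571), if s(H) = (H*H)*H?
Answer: -2337516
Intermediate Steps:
s(H) = H³ (s(H) = H²*H = H³)
1300 + s(16)*(-571) = 1300 + 16³*(-571) = 1300 + 4096*(-571) = 1300 - 2338816 = -2337516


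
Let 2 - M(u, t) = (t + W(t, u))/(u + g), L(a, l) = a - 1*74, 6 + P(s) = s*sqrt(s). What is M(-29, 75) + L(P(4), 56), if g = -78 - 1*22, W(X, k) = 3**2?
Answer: -2982/43 ≈ -69.349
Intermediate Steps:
W(X, k) = 9
P(s) = -6 + s**(3/2) (P(s) = -6 + s*sqrt(s) = -6 + s**(3/2))
g = -100 (g = -78 - 22 = -100)
L(a, l) = -74 + a (L(a, l) = a - 74 = -74 + a)
M(u, t) = 2 - (9 + t)/(-100 + u) (M(u, t) = 2 - (t + 9)/(u - 100) = 2 - (9 + t)/(-100 + u))
M(-29, 75) + L(P(4), 56) = (-209 - 1*75 + 2*(-29))/(-100 - 29) + (-74 + (-6 + 4**(3/2))) = (-209 - 75 - 58)/(-129) + (-74 + (-6 + 8)) = -1/129*(-342) + (-74 + 2) = 114/43 - 72 = -2982/43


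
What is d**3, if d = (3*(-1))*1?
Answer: -27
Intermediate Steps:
d = -3 (d = -3*1 = -3)
d**3 = (-3)**3 = -27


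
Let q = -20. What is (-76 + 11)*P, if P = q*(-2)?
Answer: -2600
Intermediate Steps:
P = 40 (P = -20*(-2) = 40)
(-76 + 11)*P = (-76 + 11)*40 = -65*40 = -2600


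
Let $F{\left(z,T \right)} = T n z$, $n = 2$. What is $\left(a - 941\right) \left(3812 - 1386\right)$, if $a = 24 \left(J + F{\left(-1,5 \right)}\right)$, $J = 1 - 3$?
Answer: $-2981554$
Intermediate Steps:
$F{\left(z,T \right)} = 2 T z$ ($F{\left(z,T \right)} = T 2 z = 2 T z$)
$J = -2$ ($J = 1 - 3 = -2$)
$a = -288$ ($a = 24 \left(-2 + 2 \cdot 5 \left(-1\right)\right) = 24 \left(-2 - 10\right) = 24 \left(-12\right) = -288$)
$\left(a - 941\right) \left(3812 - 1386\right) = \left(-288 - 941\right) \left(3812 - 1386\right) = - 1229 \left(3812 + \left(-2098 + 712\right)\right) = - 1229 \left(3812 - 1386\right) = \left(-1229\right) 2426 = -2981554$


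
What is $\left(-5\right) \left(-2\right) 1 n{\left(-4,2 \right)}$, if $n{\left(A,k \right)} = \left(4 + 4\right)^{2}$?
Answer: $640$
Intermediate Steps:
$n{\left(A,k \right)} = 64$ ($n{\left(A,k \right)} = 8^{2} = 64$)
$\left(-5\right) \left(-2\right) 1 n{\left(-4,2 \right)} = \left(-5\right) \left(-2\right) 1 \cdot 64 = 10 \cdot 1 \cdot 64 = 10 \cdot 64 = 640$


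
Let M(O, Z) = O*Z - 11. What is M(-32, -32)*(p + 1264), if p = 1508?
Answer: 2808036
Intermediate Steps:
M(O, Z) = -11 + O*Z
M(-32, -32)*(p + 1264) = (-11 - 32*(-32))*(1508 + 1264) = (-11 + 1024)*2772 = 1013*2772 = 2808036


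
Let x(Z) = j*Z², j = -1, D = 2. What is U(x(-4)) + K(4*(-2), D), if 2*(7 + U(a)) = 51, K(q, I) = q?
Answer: 21/2 ≈ 10.500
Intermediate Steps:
x(Z) = -Z²
U(a) = 37/2 (U(a) = -7 + (½)*51 = -7 + 51/2 = 37/2)
U(x(-4)) + K(4*(-2), D) = 37/2 + 4*(-2) = 37/2 - 8 = 21/2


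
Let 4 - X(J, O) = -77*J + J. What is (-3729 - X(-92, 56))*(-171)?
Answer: -557289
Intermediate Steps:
X(J, O) = 4 + 76*J (X(J, O) = 4 - (-77*J + J) = 4 - (-76)*J = 4 + 76*J)
(-3729 - X(-92, 56))*(-171) = (-3729 - (4 + 76*(-92)))*(-171) = (-3729 - (4 - 6992))*(-171) = (-3729 - 1*(-6988))*(-171) = (-3729 + 6988)*(-171) = 3259*(-171) = -557289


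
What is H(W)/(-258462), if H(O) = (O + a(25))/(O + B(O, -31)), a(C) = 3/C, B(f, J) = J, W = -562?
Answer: -14047/3831699150 ≈ -3.6660e-6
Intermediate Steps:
H(O) = (3/25 + O)/(-31 + O) (H(O) = (O + 3/25)/(O - 31) = (O + 3*(1/25))/(-31 + O) = (O + 3/25)/(-31 + O) = (3/25 + O)/(-31 + O))
H(W)/(-258462) = ((3/25 - 562)/(-31 - 562))/(-258462) = (-14047/25/(-593))*(-1/258462) = -1/593*(-14047/25)*(-1/258462) = (14047/14825)*(-1/258462) = -14047/3831699150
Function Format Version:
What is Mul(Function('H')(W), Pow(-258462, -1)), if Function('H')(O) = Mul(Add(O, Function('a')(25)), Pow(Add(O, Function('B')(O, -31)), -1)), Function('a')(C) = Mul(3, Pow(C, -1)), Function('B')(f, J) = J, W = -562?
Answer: Rational(-14047, 3831699150) ≈ -3.6660e-6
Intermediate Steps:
Function('H')(O) = Mul(Pow(Add(-31, O), -1), Add(Rational(3, 25), O)) (Function('H')(O) = Mul(Add(O, Mul(3, Pow(25, -1))), Pow(Add(O, -31), -1)) = Mul(Add(O, Mul(3, Rational(1, 25))), Pow(Add(-31, O), -1)) = Mul(Add(O, Rational(3, 25)), Pow(Add(-31, O), -1)) = Mul(Add(Rational(3, 25), O), Pow(Add(-31, O), -1)) = Mul(Pow(Add(-31, O), -1), Add(Rational(3, 25), O)))
Mul(Function('H')(W), Pow(-258462, -1)) = Mul(Mul(Pow(Add(-31, -562), -1), Add(Rational(3, 25), -562)), Pow(-258462, -1)) = Mul(Mul(Pow(-593, -1), Rational(-14047, 25)), Rational(-1, 258462)) = Mul(Mul(Rational(-1, 593), Rational(-14047, 25)), Rational(-1, 258462)) = Mul(Rational(14047, 14825), Rational(-1, 258462)) = Rational(-14047, 3831699150)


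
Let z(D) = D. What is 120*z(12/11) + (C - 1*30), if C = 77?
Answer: 1957/11 ≈ 177.91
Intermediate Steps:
120*z(12/11) + (C - 1*30) = 120*(12/11) + (77 - 1*30) = 120*(12*(1/11)) + (77 - 30) = 120*(12/11) + 47 = 1440/11 + 47 = 1957/11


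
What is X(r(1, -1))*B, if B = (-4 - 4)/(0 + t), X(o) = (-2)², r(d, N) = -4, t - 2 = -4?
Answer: 16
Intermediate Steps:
t = -2 (t = 2 - 4 = -2)
X(o) = 4
B = 4 (B = (-4 - 4)/(0 - 2) = -8/(-2) = -8*(-½) = 4)
X(r(1, -1))*B = 4*4 = 16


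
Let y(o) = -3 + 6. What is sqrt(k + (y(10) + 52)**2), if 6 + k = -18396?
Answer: I*sqrt(15377) ≈ 124.0*I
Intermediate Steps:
y(o) = 3
k = -18402 (k = -6 - 18396 = -18402)
sqrt(k + (y(10) + 52)**2) = sqrt(-18402 + (3 + 52)**2) = sqrt(-18402 + 55**2) = sqrt(-18402 + 3025) = sqrt(-15377) = I*sqrt(15377)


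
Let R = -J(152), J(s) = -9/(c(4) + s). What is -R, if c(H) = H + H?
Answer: -9/160 ≈ -0.056250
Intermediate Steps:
c(H) = 2*H
J(s) = -9/(8 + s) (J(s) = -9/(2*4 + s) = -9/(8 + s))
R = 9/160 (R = -(-9)/(8 + 152) = -(-9)/160 = -1*(-9/160) = 9/160 ≈ 0.056250)
-R = -1*9/160 = -9/160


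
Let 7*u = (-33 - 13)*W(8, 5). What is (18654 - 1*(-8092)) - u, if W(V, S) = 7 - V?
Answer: 187176/7 ≈ 26739.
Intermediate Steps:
u = 46/7 (u = ((-33 - 13)*(7 - 1*8))/7 = (-46*(7 - 8))/7 = (-46*(-1))/7 = (⅐)*46 = 46/7 ≈ 6.5714)
(18654 - 1*(-8092)) - u = (18654 - 1*(-8092)) - 1*46/7 = (18654 + 8092) - 46/7 = 26746 - 46/7 = 187176/7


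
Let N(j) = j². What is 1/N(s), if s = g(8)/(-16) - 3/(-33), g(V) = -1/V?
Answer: 1982464/19321 ≈ 102.61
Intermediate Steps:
s = 139/1408 (s = -1/8/(-16) - 3/(-33) = -1*⅛*(-1/16) - 3*(-1/33) = -⅛*(-1/16) + 1/11 = 1/128 + 1/11 = 139/1408 ≈ 0.098722)
1/N(s) = 1/((139/1408)²) = 1/(19321/1982464) = 1982464/19321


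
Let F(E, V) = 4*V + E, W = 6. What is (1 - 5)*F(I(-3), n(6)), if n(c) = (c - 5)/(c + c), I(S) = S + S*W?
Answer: 248/3 ≈ 82.667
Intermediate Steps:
I(S) = 7*S (I(S) = S + S*6 = S + 6*S = 7*S)
n(c) = (-5 + c)/(2*c) (n(c) = (-5 + c)/((2*c)) = (-5 + c)*(1/(2*c)) = (-5 + c)/(2*c))
F(E, V) = E + 4*V
(1 - 5)*F(I(-3), n(6)) = (1 - 5)*(7*(-3) + 4*((½)*(-5 + 6)/6)) = -4*(-21 + 4*((½)*(⅙)*1)) = -4*(-21 + 4*(1/12)) = -4*(-21 + ⅓) = -4*(-62/3) = 248/3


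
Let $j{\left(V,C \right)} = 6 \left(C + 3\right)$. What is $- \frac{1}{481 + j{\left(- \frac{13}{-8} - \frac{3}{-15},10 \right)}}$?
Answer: $- \frac{1}{559} \approx -0.0017889$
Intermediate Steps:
$j{\left(V,C \right)} = 18 + 6 C$ ($j{\left(V,C \right)} = 6 \left(3 + C\right) = 18 + 6 C$)
$- \frac{1}{481 + j{\left(- \frac{13}{-8} - \frac{3}{-15},10 \right)}} = - \frac{1}{481 + \left(18 + 6 \cdot 10\right)} = - \frac{1}{481 + \left(18 + 60\right)} = - \frac{1}{481 + 78} = - \frac{1}{559}$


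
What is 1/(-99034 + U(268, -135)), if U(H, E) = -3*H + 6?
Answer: -1/99832 ≈ -1.0017e-5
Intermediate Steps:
U(H, E) = 6 - 3*H
1/(-99034 + U(268, -135)) = 1/(-99034 + (6 - 3*268)) = 1/(-99034 + (6 - 804)) = 1/(-99034 - 798) = 1/(-99832) = -1/99832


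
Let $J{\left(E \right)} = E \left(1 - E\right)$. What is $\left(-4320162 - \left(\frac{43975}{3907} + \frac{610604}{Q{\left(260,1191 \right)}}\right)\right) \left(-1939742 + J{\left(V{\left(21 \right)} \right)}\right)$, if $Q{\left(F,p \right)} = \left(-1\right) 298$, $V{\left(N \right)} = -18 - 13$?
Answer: $\frac{4878550764882902818}{582143} \approx 8.3803 \cdot 10^{12}$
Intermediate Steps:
$V{\left(N \right)} = -31$
$Q{\left(F,p \right)} = -298$
$\left(-4320162 - \left(\frac{43975}{3907} + \frac{610604}{Q{\left(260,1191 \right)}}\right)\right) \left(-1939742 + J{\left(V{\left(21 \right)} \right)}\right) = \left(-4320162 - \left(- \frac{305302}{149} + \frac{43975}{3907}\right)\right) \left(-1939742 - 31 \left(1 - -31\right)\right) = \left(-4320162 - - \frac{1186262639}{582143}\right) \left(-1939742 - 31 \left(1 + 31\right)\right) = \left(-4320162 + \left(- \frac{43975}{3907} + \frac{305302}{149}\right)\right) \left(-1939742 - 992\right) = \left(-4320162 + \frac{1186262639}{582143}\right) \left(-1939742 - 992\right) = \left(- \frac{2513765804527}{582143}\right) \left(-1940734\right) = \frac{4878550764882902818}{582143}$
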